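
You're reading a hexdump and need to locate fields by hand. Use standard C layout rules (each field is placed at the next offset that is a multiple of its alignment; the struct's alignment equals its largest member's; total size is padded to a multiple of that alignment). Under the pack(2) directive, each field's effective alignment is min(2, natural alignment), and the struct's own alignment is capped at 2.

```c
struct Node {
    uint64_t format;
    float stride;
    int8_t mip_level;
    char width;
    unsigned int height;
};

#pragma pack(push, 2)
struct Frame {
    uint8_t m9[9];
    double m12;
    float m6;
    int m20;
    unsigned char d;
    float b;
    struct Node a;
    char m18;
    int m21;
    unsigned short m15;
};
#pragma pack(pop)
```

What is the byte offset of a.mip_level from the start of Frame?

Node: 0..8  format  (8B, 8-aligned); 8..12  stride  (4B, 4-aligned); 12..13  mip_level  (1B, 1-aligned); 13..14  width  (1B, 1-aligned); 14..16  -- padding (2B); 16..20  height  (4B, 4-aligned); 20..24  -- tail padding (4B); sizeof = 24, alignof = 8
0..9  m9  (9B, 1-aligned)
9..10  -- padding (1B)
10..18  m12  (8B, 2-aligned)
18..22  m6  (4B, 2-aligned)
22..26  m20  (4B, 2-aligned)
26..27  d  (1B, 1-aligned)
27..28  -- padding (1B)
28..32  b  (4B, 2-aligned)
32..56  a  (24B, 2-aligned)
within Node: mip_level at 12
32 + 12 = 44

44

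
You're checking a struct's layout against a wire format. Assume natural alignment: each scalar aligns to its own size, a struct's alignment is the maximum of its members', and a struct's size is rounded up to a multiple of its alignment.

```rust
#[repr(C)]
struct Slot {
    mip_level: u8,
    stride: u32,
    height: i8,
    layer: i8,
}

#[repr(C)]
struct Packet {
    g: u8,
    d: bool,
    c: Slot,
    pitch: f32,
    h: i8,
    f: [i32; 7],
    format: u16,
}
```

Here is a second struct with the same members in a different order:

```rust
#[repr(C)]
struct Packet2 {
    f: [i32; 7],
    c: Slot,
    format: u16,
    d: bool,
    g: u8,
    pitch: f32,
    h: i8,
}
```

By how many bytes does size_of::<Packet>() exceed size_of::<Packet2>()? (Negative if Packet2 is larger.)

Slot: @0: mip_level [1B, align 1] → 1; +3 pad (align 4); @4: stride [4B, align 4] → 8; @8: height [1B, align 1] → 9; @9: layer [1B, align 1] → 10; +2 tail pad (align 4); size 12, align 4
@0: g [1B, align 1] → 1
@1: d [1B, align 1] → 2
+2 pad (align 4)
@4: c [12B, align 4] → 16
@16: pitch [4B, align 4] → 20
@20: h [1B, align 1] → 21
+3 pad (align 4)
@24: f [28B, align 4] → 52
@52: format [2B, align 2] → 54
+2 tail pad (align 4)
size 56, align 4
— Packet2 —
@0: f [28B, align 4] → 28
@28: c [12B, align 4] → 40
@40: format [2B, align 2] → 42
@42: d [1B, align 1] → 43
@43: g [1B, align 1] → 44
@44: pitch [4B, align 4] → 48
@48: h [1B, align 1] → 49
+3 tail pad (align 4)
size 52, align 4
56 − 52 = 4

4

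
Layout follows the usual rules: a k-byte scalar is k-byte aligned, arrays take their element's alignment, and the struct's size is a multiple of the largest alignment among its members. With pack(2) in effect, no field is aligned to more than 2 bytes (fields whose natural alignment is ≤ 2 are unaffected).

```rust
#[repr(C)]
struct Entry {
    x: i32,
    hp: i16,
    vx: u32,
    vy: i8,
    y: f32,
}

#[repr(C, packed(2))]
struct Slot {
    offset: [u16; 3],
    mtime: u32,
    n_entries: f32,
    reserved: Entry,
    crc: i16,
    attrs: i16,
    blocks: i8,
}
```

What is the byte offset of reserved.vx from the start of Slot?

22

Entry: 0..4  x  (4B, 4-aligned); 4..6  hp  (2B, 2-aligned); 6..8  -- padding (2B); 8..12  vx  (4B, 4-aligned); 12..13  vy  (1B, 1-aligned); 13..16  -- padding (3B); 16..20  y  (4B, 4-aligned); sizeof = 20, alignof = 4
0..6  offset  (6B, 2-aligned)
6..10  mtime  (4B, 2-aligned)
10..14  n_entries  (4B, 2-aligned)
14..34  reserved  (20B, 2-aligned)
within Entry: vx at 8
14 + 8 = 22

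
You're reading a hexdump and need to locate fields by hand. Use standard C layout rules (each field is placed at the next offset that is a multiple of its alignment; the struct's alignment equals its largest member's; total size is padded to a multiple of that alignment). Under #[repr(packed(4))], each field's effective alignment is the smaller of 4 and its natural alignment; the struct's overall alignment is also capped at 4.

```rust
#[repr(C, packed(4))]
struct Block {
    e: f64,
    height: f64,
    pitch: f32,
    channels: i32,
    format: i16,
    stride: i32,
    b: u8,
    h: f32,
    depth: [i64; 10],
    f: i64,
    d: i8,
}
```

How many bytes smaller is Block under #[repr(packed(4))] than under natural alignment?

4

natural layout:
  0..8  e  (8B, 8-aligned)
  8..16  height  (8B, 8-aligned)
  16..20  pitch  (4B, 4-aligned)
  20..24  channels  (4B, 4-aligned)
  24..26  format  (2B, 2-aligned)
  26..28  -- padding (2B)
  28..32  stride  (4B, 4-aligned)
  32..33  b  (1B, 1-aligned)
  33..36  -- padding (3B)
  36..40  h  (4B, 4-aligned)
  40..120  depth  (80B, 8-aligned)
  120..128  f  (8B, 8-aligned)
  128..129  d  (1B, 1-aligned)
  129..136  -- tail padding (7B)
  sizeof = 136, alignof = 8
packed(4) layout:
  0..8  e  (8B, 4-aligned)
  8..16  height  (8B, 4-aligned)
  16..20  pitch  (4B, 4-aligned)
  20..24  channels  (4B, 4-aligned)
  24..26  format  (2B, 2-aligned)
  26..28  -- padding (2B)
  28..32  stride  (4B, 4-aligned)
  32..33  b  (1B, 1-aligned)
  33..36  -- padding (3B)
  36..40  h  (4B, 4-aligned)
  40..120  depth  (80B, 4-aligned)
  120..128  f  (8B, 4-aligned)
  128..129  d  (1B, 1-aligned)
  129..132  -- tail padding (3B)
  sizeof = 132, alignof = 4
136 − 132 = 4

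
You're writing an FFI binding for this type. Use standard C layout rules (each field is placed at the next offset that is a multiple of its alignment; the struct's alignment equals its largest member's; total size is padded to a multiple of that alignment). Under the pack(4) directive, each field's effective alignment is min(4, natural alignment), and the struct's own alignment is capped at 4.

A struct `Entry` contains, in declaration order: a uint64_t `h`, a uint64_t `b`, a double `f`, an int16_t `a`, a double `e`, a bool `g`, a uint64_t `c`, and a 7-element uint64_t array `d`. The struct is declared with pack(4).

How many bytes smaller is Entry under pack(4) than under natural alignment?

8

natural layout:
  @0: h [8B, align 8] → 8
  @8: b [8B, align 8] → 16
  @16: f [8B, align 8] → 24
  @24: a [2B, align 2] → 26
  +6 pad (align 8)
  @32: e [8B, align 8] → 40
  @40: g [1B, align 1] → 41
  +7 pad (align 8)
  @48: c [8B, align 8] → 56
  @56: d [56B, align 8] → 112
  size 112, align 8
packed(4) layout:
  @0: h [8B, align 4] → 8
  @8: b [8B, align 4] → 16
  @16: f [8B, align 4] → 24
  @24: a [2B, align 2] → 26
  +2 pad (align 4)
  @28: e [8B, align 4] → 36
  @36: g [1B, align 1] → 37
  +3 pad (align 4)
  @40: c [8B, align 4] → 48
  @48: d [56B, align 4] → 104
  size 104, align 4
112 − 104 = 8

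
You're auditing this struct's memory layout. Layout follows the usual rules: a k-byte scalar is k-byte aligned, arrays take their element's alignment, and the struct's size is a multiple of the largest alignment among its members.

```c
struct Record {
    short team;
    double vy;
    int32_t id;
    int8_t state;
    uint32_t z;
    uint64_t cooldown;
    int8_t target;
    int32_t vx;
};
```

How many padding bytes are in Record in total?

@0: team [2B, align 2] → 2
+6 pad (align 8)
@8: vy [8B, align 8] → 16
@16: id [4B, align 4] → 20
@20: state [1B, align 1] → 21
+3 pad (align 4)
@24: z [4B, align 4] → 28
+4 pad (align 8)
@32: cooldown [8B, align 8] → 40
@40: target [1B, align 1] → 41
+3 pad (align 4)
@44: vx [4B, align 4] → 48
size 48, align 8
data bytes 32, size 48 → padding 16

16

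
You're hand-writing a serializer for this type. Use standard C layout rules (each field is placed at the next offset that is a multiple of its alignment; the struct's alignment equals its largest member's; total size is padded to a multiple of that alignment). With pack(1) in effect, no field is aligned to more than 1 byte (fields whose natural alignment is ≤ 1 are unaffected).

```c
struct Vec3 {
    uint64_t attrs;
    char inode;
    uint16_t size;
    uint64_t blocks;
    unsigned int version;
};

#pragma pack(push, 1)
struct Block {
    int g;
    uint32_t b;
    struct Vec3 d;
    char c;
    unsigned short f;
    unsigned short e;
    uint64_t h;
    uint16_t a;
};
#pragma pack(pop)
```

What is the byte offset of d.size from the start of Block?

Vec3: @0: attrs [8B, align 8] → 8; @8: inode [1B, align 1] → 9; +1 pad (align 2); @10: size [2B, align 2] → 12; +4 pad (align 8); @16: blocks [8B, align 8] → 24; @24: version [4B, align 4] → 28; +4 tail pad (align 8); size 32, align 8
@0: g [4B, align 1] → 4
@4: b [4B, align 1] → 8
@8: d [32B, align 1] → 40
within Vec3: size at 10
8 + 10 = 18

18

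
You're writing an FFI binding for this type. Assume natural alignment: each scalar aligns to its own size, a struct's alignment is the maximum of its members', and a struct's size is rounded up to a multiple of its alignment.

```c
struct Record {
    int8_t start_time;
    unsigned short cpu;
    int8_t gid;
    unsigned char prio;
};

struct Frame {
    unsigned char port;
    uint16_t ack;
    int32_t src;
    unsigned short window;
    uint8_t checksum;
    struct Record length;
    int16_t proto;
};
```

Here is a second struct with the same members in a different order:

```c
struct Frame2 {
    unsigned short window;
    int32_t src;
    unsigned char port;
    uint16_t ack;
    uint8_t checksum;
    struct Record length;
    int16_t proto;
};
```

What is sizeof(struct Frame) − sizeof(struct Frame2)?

Record: start_time at 0 (size 1, align 1) → ends 1; pad 1 to align 2 for cpu; cpu at 2 (size 2, align 2) → ends 4; gid at 4 (size 1, align 1) → ends 5; prio at 5 (size 1, align 1) → ends 6; total 6 bytes, alignment 2
port at 0 (size 1, align 1) → ends 1
pad 1 to align 2 for ack
ack at 2 (size 2, align 2) → ends 4
src at 4 (size 4, align 4) → ends 8
window at 8 (size 2, align 2) → ends 10
checksum at 10 (size 1, align 1) → ends 11
pad 1 to align 2 for length
length at 12 (size 6, align 2) → ends 18
proto at 18 (size 2, align 2) → ends 20
total 20 bytes, alignment 4
— Frame2 —
window at 0 (size 2, align 2) → ends 2
pad 2 to align 4 for src
src at 4 (size 4, align 4) → ends 8
port at 8 (size 1, align 1) → ends 9
pad 1 to align 2 for ack
ack at 10 (size 2, align 2) → ends 12
checksum at 12 (size 1, align 1) → ends 13
pad 1 to align 2 for length
length at 14 (size 6, align 2) → ends 20
proto at 20 (size 2, align 2) → ends 22
tail pad 2 to reach multiple of 4
total 24 bytes, alignment 4
20 − 24 = -4

-4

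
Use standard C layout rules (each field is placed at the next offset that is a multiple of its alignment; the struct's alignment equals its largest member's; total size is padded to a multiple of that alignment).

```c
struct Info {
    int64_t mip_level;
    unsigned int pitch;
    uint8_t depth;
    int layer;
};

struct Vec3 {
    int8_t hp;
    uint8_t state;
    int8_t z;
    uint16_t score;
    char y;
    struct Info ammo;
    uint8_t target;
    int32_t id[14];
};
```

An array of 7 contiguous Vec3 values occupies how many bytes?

672

Info: @0: mip_level [8B, align 8] → 8; @8: pitch [4B, align 4] → 12; @12: depth [1B, align 1] → 13; +3 pad (align 4); @16: layer [4B, align 4] → 20; +4 tail pad (align 8); size 24, align 8
@0: hp [1B, align 1] → 1
@1: state [1B, align 1] → 2
@2: z [1B, align 1] → 3
+1 pad (align 2)
@4: score [2B, align 2] → 6
@6: y [1B, align 1] → 7
+1 pad (align 8)
@8: ammo [24B, align 8] → 32
@32: target [1B, align 1] → 33
+3 pad (align 4)
@36: id [56B, align 4] → 92
+4 tail pad (align 8)
size 96, align 8
array of 7: 7 × 96 = 672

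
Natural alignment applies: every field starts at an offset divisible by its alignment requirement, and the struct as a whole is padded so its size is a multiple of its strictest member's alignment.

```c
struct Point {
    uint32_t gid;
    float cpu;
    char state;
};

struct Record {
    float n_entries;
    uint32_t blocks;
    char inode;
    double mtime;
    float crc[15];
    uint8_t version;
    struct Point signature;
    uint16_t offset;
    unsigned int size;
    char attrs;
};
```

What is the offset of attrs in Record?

108

Point: gid at 0 (size 4, align 4) → ends 4; cpu at 4 (size 4, align 4) → ends 8; state at 8 (size 1, align 1) → ends 9; tail pad 3 to reach multiple of 4; total 12 bytes, alignment 4
n_entries at 0 (size 4, align 4) → ends 4
blocks at 4 (size 4, align 4) → ends 8
inode at 8 (size 1, align 1) → ends 9
pad 7 to align 8 for mtime
mtime at 16 (size 8, align 8) → ends 24
crc at 24 (size 60, align 4) → ends 84
version at 84 (size 1, align 1) → ends 85
pad 3 to align 4 for signature
signature at 88 (size 12, align 4) → ends 100
offset at 100 (size 2, align 2) → ends 102
pad 2 to align 4 for size
size at 104 (size 4, align 4) → ends 108
attrs at 108 (size 1, align 1) → ends 109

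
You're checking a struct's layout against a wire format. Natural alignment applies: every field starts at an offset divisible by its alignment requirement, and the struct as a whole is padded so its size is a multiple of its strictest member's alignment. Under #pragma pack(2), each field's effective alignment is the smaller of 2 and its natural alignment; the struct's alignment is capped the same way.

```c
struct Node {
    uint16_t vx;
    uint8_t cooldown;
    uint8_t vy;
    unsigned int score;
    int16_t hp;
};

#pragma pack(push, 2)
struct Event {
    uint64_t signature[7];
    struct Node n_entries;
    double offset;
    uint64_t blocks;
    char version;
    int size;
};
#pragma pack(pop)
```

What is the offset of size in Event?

Node: 0..2  vx  (2B, 2-aligned); 2..3  cooldown  (1B, 1-aligned); 3..4  vy  (1B, 1-aligned); 4..8  score  (4B, 4-aligned); 8..10  hp  (2B, 2-aligned); 10..12  -- tail padding (2B); sizeof = 12, alignof = 4
0..56  signature  (56B, 2-aligned)
56..68  n_entries  (12B, 2-aligned)
68..76  offset  (8B, 2-aligned)
76..84  blocks  (8B, 2-aligned)
84..85  version  (1B, 1-aligned)
85..86  -- padding (1B)
86..90  size  (4B, 2-aligned)

86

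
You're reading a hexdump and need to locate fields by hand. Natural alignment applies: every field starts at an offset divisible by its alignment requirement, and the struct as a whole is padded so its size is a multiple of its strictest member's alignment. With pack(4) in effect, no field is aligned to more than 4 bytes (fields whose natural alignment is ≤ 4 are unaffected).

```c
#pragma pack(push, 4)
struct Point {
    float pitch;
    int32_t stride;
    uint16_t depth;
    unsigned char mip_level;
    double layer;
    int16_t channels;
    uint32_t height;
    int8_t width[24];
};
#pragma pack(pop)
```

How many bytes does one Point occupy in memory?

52

@0: pitch [4B, align 4] → 4
@4: stride [4B, align 4] → 8
@8: depth [2B, align 2] → 10
@10: mip_level [1B, align 1] → 11
+1 pad (align 4)
@12: layer [8B, align 4] → 20
@20: channels [2B, align 2] → 22
+2 pad (align 4)
@24: height [4B, align 4] → 28
@28: width [24B, align 1] → 52
size 52, align 4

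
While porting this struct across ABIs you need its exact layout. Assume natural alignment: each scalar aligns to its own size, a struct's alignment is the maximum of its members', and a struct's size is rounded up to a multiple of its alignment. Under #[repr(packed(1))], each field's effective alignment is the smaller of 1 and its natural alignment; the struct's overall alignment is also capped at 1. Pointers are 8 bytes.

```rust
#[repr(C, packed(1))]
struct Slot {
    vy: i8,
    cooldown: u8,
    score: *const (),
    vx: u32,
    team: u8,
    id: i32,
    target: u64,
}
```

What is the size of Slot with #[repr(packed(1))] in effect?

0..1  vy  (1B, 1-aligned)
1..2  cooldown  (1B, 1-aligned)
2..10  score  (8B, 1-aligned)
10..14  vx  (4B, 1-aligned)
14..15  team  (1B, 1-aligned)
15..19  id  (4B, 1-aligned)
19..27  target  (8B, 1-aligned)
sizeof = 27, alignof = 1

27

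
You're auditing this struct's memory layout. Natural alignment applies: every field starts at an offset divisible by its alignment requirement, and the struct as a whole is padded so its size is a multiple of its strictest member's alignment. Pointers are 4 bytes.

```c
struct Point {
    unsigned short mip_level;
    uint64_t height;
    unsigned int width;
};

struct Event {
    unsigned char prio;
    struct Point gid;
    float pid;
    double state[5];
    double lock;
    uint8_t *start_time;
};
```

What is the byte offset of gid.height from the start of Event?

16

Point: mip_level at 0 (size 2, align 2) → ends 2; pad 6 to align 8 for height; height at 8 (size 8, align 8) → ends 16; width at 16 (size 4, align 4) → ends 20; tail pad 4 to reach multiple of 8; total 24 bytes, alignment 8
prio at 0 (size 1, align 1) → ends 1
pad 7 to align 8 for gid
gid at 8 (size 24, align 8) → ends 32
within Point: height at 8
8 + 8 = 16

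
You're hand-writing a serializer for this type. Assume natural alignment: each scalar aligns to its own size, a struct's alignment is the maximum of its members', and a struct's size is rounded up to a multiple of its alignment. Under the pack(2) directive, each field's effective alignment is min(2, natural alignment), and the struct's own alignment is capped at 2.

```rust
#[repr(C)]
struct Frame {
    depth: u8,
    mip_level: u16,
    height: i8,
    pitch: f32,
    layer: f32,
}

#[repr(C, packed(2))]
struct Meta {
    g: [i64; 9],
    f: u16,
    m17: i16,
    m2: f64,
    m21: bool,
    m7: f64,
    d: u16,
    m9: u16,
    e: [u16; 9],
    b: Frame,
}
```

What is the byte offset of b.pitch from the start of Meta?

124

Frame: @0: depth [1B, align 1] → 1; +1 pad (align 2); @2: mip_level [2B, align 2] → 4; @4: height [1B, align 1] → 5; +3 pad (align 4); @8: pitch [4B, align 4] → 12; @12: layer [4B, align 4] → 16; size 16, align 4
@0: g [72B, align 2] → 72
@72: f [2B, align 2] → 74
@74: m17 [2B, align 2] → 76
@76: m2 [8B, align 2] → 84
@84: m21 [1B, align 1] → 85
+1 pad (align 2)
@86: m7 [8B, align 2] → 94
@94: d [2B, align 2] → 96
@96: m9 [2B, align 2] → 98
@98: e [18B, align 2] → 116
@116: b [16B, align 2] → 132
within Frame: pitch at 8
116 + 8 = 124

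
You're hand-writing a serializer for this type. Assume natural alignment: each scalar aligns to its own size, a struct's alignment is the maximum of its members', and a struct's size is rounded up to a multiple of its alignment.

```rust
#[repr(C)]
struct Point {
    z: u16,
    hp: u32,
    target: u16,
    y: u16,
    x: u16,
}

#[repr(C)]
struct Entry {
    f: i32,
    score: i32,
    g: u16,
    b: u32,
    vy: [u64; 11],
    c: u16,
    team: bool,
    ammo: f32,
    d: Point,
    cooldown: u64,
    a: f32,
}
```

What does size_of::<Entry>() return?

144

Point: 0..2  z  (2B, 2-aligned); 2..4  -- padding (2B); 4..8  hp  (4B, 4-aligned); 8..10  target  (2B, 2-aligned); 10..12  y  (2B, 2-aligned); 12..14  x  (2B, 2-aligned); 14..16  -- tail padding (2B); sizeof = 16, alignof = 4
0..4  f  (4B, 4-aligned)
4..8  score  (4B, 4-aligned)
8..10  g  (2B, 2-aligned)
10..12  -- padding (2B)
12..16  b  (4B, 4-aligned)
16..104  vy  (88B, 8-aligned)
104..106  c  (2B, 2-aligned)
106..107  team  (1B, 1-aligned)
107..108  -- padding (1B)
108..112  ammo  (4B, 4-aligned)
112..128  d  (16B, 4-aligned)
128..136  cooldown  (8B, 8-aligned)
136..140  a  (4B, 4-aligned)
140..144  -- tail padding (4B)
sizeof = 144, alignof = 8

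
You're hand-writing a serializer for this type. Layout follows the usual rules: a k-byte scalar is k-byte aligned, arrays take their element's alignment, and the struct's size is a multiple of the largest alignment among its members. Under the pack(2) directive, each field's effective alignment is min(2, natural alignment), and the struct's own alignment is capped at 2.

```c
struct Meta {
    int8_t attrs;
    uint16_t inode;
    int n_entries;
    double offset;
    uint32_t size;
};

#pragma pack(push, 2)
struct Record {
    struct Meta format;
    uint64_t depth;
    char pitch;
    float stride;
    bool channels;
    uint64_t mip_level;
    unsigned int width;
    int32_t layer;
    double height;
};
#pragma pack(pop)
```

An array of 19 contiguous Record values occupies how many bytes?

Meta: 0..1  attrs  (1B, 1-aligned); 1..2  -- padding (1B); 2..4  inode  (2B, 2-aligned); 4..8  n_entries  (4B, 4-aligned); 8..16  offset  (8B, 8-aligned); 16..20  size  (4B, 4-aligned); 20..24  -- tail padding (4B); sizeof = 24, alignof = 8
0..24  format  (24B, 2-aligned)
24..32  depth  (8B, 2-aligned)
32..33  pitch  (1B, 1-aligned)
33..34  -- padding (1B)
34..38  stride  (4B, 2-aligned)
38..39  channels  (1B, 1-aligned)
39..40  -- padding (1B)
40..48  mip_level  (8B, 2-aligned)
48..52  width  (4B, 2-aligned)
52..56  layer  (4B, 2-aligned)
56..64  height  (8B, 2-aligned)
sizeof = 64, alignof = 2
array of 19: 19 × 64 = 1216

1216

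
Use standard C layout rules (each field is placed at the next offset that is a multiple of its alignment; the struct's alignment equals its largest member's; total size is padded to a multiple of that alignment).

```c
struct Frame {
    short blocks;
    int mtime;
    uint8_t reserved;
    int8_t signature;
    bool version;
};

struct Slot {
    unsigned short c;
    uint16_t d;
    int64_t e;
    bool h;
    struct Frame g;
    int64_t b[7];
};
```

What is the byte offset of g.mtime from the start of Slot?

24

Frame: @0: blocks [2B, align 2] → 2; +2 pad (align 4); @4: mtime [4B, align 4] → 8; @8: reserved [1B, align 1] → 9; @9: signature [1B, align 1] → 10; @10: version [1B, align 1] → 11; +1 tail pad (align 4); size 12, align 4
@0: c [2B, align 2] → 2
@2: d [2B, align 2] → 4
+4 pad (align 8)
@8: e [8B, align 8] → 16
@16: h [1B, align 1] → 17
+3 pad (align 4)
@20: g [12B, align 4] → 32
within Frame: mtime at 4
20 + 4 = 24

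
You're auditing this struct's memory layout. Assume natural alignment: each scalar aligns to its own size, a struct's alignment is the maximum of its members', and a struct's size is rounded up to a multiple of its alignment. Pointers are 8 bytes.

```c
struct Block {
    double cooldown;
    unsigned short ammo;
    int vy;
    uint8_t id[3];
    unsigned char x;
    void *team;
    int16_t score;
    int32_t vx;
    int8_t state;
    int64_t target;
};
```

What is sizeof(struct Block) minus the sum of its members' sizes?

15

cooldown at 0 (size 8, align 8) → ends 8
ammo at 8 (size 2, align 2) → ends 10
pad 2 to align 4 for vy
vy at 12 (size 4, align 4) → ends 16
id at 16 (size 3, align 1) → ends 19
x at 19 (size 1, align 1) → ends 20
pad 4 to align 8 for team
team at 24 (size 8, align 8) → ends 32
score at 32 (size 2, align 2) → ends 34
pad 2 to align 4 for vx
vx at 36 (size 4, align 4) → ends 40
state at 40 (size 1, align 1) → ends 41
pad 7 to align 8 for target
target at 48 (size 8, align 8) → ends 56
total 56 bytes, alignment 8
data bytes 41, size 56 → padding 15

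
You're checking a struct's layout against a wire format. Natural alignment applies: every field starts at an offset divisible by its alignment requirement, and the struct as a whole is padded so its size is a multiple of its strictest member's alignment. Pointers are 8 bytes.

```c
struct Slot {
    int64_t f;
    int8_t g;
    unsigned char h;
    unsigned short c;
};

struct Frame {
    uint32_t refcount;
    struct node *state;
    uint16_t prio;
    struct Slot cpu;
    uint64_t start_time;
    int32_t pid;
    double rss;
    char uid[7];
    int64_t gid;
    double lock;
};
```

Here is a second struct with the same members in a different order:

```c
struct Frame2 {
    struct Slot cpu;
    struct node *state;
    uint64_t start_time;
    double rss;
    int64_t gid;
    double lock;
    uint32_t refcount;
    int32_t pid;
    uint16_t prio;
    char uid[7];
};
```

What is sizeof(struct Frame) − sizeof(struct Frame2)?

Slot: @0: f [8B, align 8] → 8; @8: g [1B, align 1] → 9; @9: h [1B, align 1] → 10; @10: c [2B, align 2] → 12; +4 tail pad (align 8); size 16, align 8
@0: refcount [4B, align 4] → 4
+4 pad (align 8)
@8: state [8B, align 8] → 16
@16: prio [2B, align 2] → 18
+6 pad (align 8)
@24: cpu [16B, align 8] → 40
@40: start_time [8B, align 8] → 48
@48: pid [4B, align 4] → 52
+4 pad (align 8)
@56: rss [8B, align 8] → 64
@64: uid [7B, align 1] → 71
+1 pad (align 8)
@72: gid [8B, align 8] → 80
@80: lock [8B, align 8] → 88
size 88, align 8
— Frame2 —
@0: cpu [16B, align 8] → 16
@16: state [8B, align 8] → 24
@24: start_time [8B, align 8] → 32
@32: rss [8B, align 8] → 40
@40: gid [8B, align 8] → 48
@48: lock [8B, align 8] → 56
@56: refcount [4B, align 4] → 60
@60: pid [4B, align 4] → 64
@64: prio [2B, align 2] → 66
@66: uid [7B, align 1] → 73
+7 tail pad (align 8)
size 80, align 8
88 − 80 = 8

8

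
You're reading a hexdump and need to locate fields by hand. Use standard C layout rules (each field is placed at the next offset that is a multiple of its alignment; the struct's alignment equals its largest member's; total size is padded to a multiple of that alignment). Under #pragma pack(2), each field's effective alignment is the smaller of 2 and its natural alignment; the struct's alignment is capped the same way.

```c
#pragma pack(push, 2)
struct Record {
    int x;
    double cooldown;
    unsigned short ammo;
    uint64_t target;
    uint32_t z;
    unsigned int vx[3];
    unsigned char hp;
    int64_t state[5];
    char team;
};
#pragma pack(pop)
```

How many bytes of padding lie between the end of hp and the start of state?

1

0..4  x  (4B, 2-aligned)
4..12  cooldown  (8B, 2-aligned)
12..14  ammo  (2B, 2-aligned)
14..22  target  (8B, 2-aligned)
22..26  z  (4B, 2-aligned)
26..38  vx  (12B, 2-aligned)
38..39  hp  (1B, 1-aligned)
39..40  -- padding (1B)
40..80  state  (40B, 2-aligned)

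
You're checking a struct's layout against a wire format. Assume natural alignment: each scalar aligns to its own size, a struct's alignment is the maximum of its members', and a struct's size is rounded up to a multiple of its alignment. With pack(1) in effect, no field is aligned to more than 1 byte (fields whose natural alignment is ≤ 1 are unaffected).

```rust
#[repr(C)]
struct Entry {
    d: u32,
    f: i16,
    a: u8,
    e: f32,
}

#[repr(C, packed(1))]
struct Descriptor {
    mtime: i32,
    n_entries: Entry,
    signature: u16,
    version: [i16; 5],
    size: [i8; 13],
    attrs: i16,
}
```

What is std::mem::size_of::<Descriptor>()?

Entry: 0..4  d  (4B, 4-aligned); 4..6  f  (2B, 2-aligned); 6..7  a  (1B, 1-aligned); 7..8  -- padding (1B); 8..12  e  (4B, 4-aligned); sizeof = 12, alignof = 4
0..4  mtime  (4B, 1-aligned)
4..16  n_entries  (12B, 1-aligned)
16..18  signature  (2B, 1-aligned)
18..28  version  (10B, 1-aligned)
28..41  size  (13B, 1-aligned)
41..43  attrs  (2B, 1-aligned)
sizeof = 43, alignof = 1

43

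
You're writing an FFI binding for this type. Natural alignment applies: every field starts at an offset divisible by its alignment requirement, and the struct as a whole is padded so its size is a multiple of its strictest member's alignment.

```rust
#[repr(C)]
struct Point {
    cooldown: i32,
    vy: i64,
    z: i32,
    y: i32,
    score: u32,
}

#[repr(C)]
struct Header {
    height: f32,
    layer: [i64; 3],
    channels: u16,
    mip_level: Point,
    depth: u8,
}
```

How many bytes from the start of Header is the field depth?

72

Point: 0..4  cooldown  (4B, 4-aligned); 4..8  -- padding (4B); 8..16  vy  (8B, 8-aligned); 16..20  z  (4B, 4-aligned); 20..24  y  (4B, 4-aligned); 24..28  score  (4B, 4-aligned); 28..32  -- tail padding (4B); sizeof = 32, alignof = 8
0..4  height  (4B, 4-aligned)
4..8  -- padding (4B)
8..32  layer  (24B, 8-aligned)
32..34  channels  (2B, 2-aligned)
34..40  -- padding (6B)
40..72  mip_level  (32B, 8-aligned)
72..73  depth  (1B, 1-aligned)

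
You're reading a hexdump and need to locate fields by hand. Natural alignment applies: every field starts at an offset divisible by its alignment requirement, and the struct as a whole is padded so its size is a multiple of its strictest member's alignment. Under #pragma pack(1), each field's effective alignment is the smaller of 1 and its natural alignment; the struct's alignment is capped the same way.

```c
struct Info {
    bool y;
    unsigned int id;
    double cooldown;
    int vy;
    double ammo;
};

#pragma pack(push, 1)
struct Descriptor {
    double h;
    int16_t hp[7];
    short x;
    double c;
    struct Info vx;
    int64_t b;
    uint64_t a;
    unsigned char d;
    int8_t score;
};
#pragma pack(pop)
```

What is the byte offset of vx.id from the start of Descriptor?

36

Info: y at 0 (size 1, align 1) → ends 1; pad 3 to align 4 for id; id at 4 (size 4, align 4) → ends 8; cooldown at 8 (size 8, align 8) → ends 16; vy at 16 (size 4, align 4) → ends 20; pad 4 to align 8 for ammo; ammo at 24 (size 8, align 8) → ends 32; total 32 bytes, alignment 8
h at 0 (size 8, align 1) → ends 8
hp at 8 (size 14, align 1) → ends 22
x at 22 (size 2, align 1) → ends 24
c at 24 (size 8, align 1) → ends 32
vx at 32 (size 32, align 1) → ends 64
within Info: id at 4
32 + 4 = 36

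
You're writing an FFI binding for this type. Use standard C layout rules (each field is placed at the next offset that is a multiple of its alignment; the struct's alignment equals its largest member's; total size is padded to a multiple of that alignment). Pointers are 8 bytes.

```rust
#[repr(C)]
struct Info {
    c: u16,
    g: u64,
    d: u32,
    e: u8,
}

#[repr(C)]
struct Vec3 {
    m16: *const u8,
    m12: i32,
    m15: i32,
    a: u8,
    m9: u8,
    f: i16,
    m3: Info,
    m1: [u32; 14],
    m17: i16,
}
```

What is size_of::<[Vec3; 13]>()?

Info: 0..2  c  (2B, 2-aligned); 2..8  -- padding (6B); 8..16  g  (8B, 8-aligned); 16..20  d  (4B, 4-aligned); 20..21  e  (1B, 1-aligned); 21..24  -- tail padding (3B); sizeof = 24, alignof = 8
0..8  m16  (8B, 8-aligned)
8..12  m12  (4B, 4-aligned)
12..16  m15  (4B, 4-aligned)
16..17  a  (1B, 1-aligned)
17..18  m9  (1B, 1-aligned)
18..20  f  (2B, 2-aligned)
20..24  -- padding (4B)
24..48  m3  (24B, 8-aligned)
48..104  m1  (56B, 4-aligned)
104..106  m17  (2B, 2-aligned)
106..112  -- tail padding (6B)
sizeof = 112, alignof = 8
array of 13: 13 × 112 = 1456

1456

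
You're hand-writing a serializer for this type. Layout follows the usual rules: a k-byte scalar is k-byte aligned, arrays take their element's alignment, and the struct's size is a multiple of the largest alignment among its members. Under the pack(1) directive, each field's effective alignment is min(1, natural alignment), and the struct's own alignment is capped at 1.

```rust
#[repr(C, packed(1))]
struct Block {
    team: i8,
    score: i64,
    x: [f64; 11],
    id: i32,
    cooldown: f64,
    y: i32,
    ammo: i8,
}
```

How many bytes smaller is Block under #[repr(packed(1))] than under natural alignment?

14

natural layout:
  0..1  team  (1B, 1-aligned)
  1..8  -- padding (7B)
  8..16  score  (8B, 8-aligned)
  16..104  x  (88B, 8-aligned)
  104..108  id  (4B, 4-aligned)
  108..112  -- padding (4B)
  112..120  cooldown  (8B, 8-aligned)
  120..124  y  (4B, 4-aligned)
  124..125  ammo  (1B, 1-aligned)
  125..128  -- tail padding (3B)
  sizeof = 128, alignof = 8
packed(1) layout:
  0..1  team  (1B, 1-aligned)
  1..9  score  (8B, 1-aligned)
  9..97  x  (88B, 1-aligned)
  97..101  id  (4B, 1-aligned)
  101..109  cooldown  (8B, 1-aligned)
  109..113  y  (4B, 1-aligned)
  113..114  ammo  (1B, 1-aligned)
  sizeof = 114, alignof = 1
128 − 114 = 14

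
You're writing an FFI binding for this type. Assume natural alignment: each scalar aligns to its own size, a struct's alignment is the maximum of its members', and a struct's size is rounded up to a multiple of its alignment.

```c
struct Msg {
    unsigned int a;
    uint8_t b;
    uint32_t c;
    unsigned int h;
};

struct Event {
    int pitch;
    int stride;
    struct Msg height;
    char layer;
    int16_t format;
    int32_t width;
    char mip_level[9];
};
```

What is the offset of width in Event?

Msg: a at 0 (size 4, align 4) → ends 4; b at 4 (size 1, align 1) → ends 5; pad 3 to align 4 for c; c at 8 (size 4, align 4) → ends 12; h at 12 (size 4, align 4) → ends 16; total 16 bytes, alignment 4
pitch at 0 (size 4, align 4) → ends 4
stride at 4 (size 4, align 4) → ends 8
height at 8 (size 16, align 4) → ends 24
layer at 24 (size 1, align 1) → ends 25
pad 1 to align 2 for format
format at 26 (size 2, align 2) → ends 28
width at 28 (size 4, align 4) → ends 32

28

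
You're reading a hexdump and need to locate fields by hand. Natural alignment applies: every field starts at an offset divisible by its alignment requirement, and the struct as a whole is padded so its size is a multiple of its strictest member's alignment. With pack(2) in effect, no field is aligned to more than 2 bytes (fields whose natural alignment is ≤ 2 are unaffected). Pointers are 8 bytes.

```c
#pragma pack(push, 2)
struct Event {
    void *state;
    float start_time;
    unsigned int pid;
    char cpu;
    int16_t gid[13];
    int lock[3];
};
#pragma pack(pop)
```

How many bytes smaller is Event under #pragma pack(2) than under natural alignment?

0

natural layout:
  0..8  state  (8B, 8-aligned)
  8..12  start_time  (4B, 4-aligned)
  12..16  pid  (4B, 4-aligned)
  16..17  cpu  (1B, 1-aligned)
  17..18  -- padding (1B)
  18..44  gid  (26B, 2-aligned)
  44..56  lock  (12B, 4-aligned)
  sizeof = 56, alignof = 8
packed(2) layout:
  0..8  state  (8B, 2-aligned)
  8..12  start_time  (4B, 2-aligned)
  12..16  pid  (4B, 2-aligned)
  16..17  cpu  (1B, 1-aligned)
  17..18  -- padding (1B)
  18..44  gid  (26B, 2-aligned)
  44..56  lock  (12B, 2-aligned)
  sizeof = 56, alignof = 2
56 − 56 = 0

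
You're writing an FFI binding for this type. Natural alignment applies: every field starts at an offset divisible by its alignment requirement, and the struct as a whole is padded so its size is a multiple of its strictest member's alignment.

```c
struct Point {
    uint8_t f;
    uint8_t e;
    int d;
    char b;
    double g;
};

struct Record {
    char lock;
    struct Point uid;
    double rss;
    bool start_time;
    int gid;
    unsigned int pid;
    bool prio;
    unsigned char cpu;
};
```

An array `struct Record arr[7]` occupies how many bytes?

392

Point: @0: f [1B, align 1] → 1; @1: e [1B, align 1] → 2; +2 pad (align 4); @4: d [4B, align 4] → 8; @8: b [1B, align 1] → 9; +7 pad (align 8); @16: g [8B, align 8] → 24; size 24, align 8
@0: lock [1B, align 1] → 1
+7 pad (align 8)
@8: uid [24B, align 8] → 32
@32: rss [8B, align 8] → 40
@40: start_time [1B, align 1] → 41
+3 pad (align 4)
@44: gid [4B, align 4] → 48
@48: pid [4B, align 4] → 52
@52: prio [1B, align 1] → 53
@53: cpu [1B, align 1] → 54
+2 tail pad (align 8)
size 56, align 8
array of 7: 7 × 56 = 392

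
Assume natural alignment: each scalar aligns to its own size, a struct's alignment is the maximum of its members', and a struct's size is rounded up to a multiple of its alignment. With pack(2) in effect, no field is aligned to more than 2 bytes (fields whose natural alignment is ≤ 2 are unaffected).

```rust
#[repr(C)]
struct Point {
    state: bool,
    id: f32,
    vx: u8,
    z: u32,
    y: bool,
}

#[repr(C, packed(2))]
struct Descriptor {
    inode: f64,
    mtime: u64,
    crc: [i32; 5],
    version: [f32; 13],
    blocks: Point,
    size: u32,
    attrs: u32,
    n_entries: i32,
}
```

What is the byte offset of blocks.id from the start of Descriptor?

Point: @0: state [1B, align 1] → 1; +3 pad (align 4); @4: id [4B, align 4] → 8; @8: vx [1B, align 1] → 9; +3 pad (align 4); @12: z [4B, align 4] → 16; @16: y [1B, align 1] → 17; +3 tail pad (align 4); size 20, align 4
@0: inode [8B, align 2] → 8
@8: mtime [8B, align 2] → 16
@16: crc [20B, align 2] → 36
@36: version [52B, align 2] → 88
@88: blocks [20B, align 2] → 108
within Point: id at 4
88 + 4 = 92

92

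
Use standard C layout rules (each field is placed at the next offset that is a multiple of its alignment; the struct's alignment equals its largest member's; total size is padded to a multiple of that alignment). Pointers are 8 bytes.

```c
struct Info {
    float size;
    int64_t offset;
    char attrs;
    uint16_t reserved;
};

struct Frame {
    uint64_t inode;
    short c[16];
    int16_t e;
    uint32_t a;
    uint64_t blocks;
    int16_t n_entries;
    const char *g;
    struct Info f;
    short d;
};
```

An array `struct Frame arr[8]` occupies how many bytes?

Info: @0: size [4B, align 4] → 4; +4 pad (align 8); @8: offset [8B, align 8] → 16; @16: attrs [1B, align 1] → 17; +1 pad (align 2); @18: reserved [2B, align 2] → 20; +4 tail pad (align 8); size 24, align 8
@0: inode [8B, align 8] → 8
@8: c [32B, align 2] → 40
@40: e [2B, align 2] → 42
+2 pad (align 4)
@44: a [4B, align 4] → 48
@48: blocks [8B, align 8] → 56
@56: n_entries [2B, align 2] → 58
+6 pad (align 8)
@64: g [8B, align 8] → 72
@72: f [24B, align 8] → 96
@96: d [2B, align 2] → 98
+6 tail pad (align 8)
size 104, align 8
array of 8: 8 × 104 = 832

832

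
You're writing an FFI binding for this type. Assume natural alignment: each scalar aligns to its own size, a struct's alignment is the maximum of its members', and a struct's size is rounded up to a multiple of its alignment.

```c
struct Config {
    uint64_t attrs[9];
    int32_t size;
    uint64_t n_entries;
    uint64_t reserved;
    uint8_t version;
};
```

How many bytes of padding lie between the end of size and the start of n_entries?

attrs at 0 (size 72, align 8) → ends 72
size at 72 (size 4, align 4) → ends 76
pad 4 to align 8 for n_entries
n_entries at 80 (size 8, align 8) → ends 88

4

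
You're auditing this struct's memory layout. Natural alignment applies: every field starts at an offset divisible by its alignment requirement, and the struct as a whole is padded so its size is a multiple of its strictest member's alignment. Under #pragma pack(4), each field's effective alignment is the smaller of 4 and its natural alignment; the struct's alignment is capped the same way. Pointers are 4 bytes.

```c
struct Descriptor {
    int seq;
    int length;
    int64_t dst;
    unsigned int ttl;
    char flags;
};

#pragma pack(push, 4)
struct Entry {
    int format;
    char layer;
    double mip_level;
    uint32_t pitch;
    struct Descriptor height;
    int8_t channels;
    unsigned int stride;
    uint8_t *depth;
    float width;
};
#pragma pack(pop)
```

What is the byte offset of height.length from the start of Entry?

24

Descriptor: seq at 0 (size 4, align 4) → ends 4; length at 4 (size 4, align 4) → ends 8; dst at 8 (size 8, align 8) → ends 16; ttl at 16 (size 4, align 4) → ends 20; flags at 20 (size 1, align 1) → ends 21; tail pad 3 to reach multiple of 8; total 24 bytes, alignment 8
format at 0 (size 4, align 4) → ends 4
layer at 4 (size 1, align 1) → ends 5
pad 3 to align 4 for mip_level
mip_level at 8 (size 8, align 4) → ends 16
pitch at 16 (size 4, align 4) → ends 20
height at 20 (size 24, align 4) → ends 44
within Descriptor: length at 4
20 + 4 = 24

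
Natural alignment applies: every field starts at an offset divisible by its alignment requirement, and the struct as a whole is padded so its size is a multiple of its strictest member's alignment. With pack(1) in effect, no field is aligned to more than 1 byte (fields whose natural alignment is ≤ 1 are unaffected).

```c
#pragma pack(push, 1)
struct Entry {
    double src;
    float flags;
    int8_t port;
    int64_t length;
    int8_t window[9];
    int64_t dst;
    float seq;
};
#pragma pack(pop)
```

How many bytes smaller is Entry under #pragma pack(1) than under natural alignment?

natural layout:
  src at 0 (size 8, align 8) → ends 8
  flags at 8 (size 4, align 4) → ends 12
  port at 12 (size 1, align 1) → ends 13
  pad 3 to align 8 for length
  length at 16 (size 8, align 8) → ends 24
  window at 24 (size 9, align 1) → ends 33
  pad 7 to align 8 for dst
  dst at 40 (size 8, align 8) → ends 48
  seq at 48 (size 4, align 4) → ends 52
  tail pad 4 to reach multiple of 8
  total 56 bytes, alignment 8
packed(1) layout:
  src at 0 (size 8, align 1) → ends 8
  flags at 8 (size 4, align 1) → ends 12
  port at 12 (size 1, align 1) → ends 13
  length at 13 (size 8, align 1) → ends 21
  window at 21 (size 9, align 1) → ends 30
  dst at 30 (size 8, align 1) → ends 38
  seq at 38 (size 4, align 1) → ends 42
  total 42 bytes, alignment 1
56 − 42 = 14

14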